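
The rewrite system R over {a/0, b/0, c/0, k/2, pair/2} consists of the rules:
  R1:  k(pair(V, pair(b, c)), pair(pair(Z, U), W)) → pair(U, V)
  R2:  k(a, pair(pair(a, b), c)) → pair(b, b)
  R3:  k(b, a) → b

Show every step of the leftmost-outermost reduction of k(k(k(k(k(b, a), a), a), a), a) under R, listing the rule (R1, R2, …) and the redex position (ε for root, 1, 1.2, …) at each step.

1. k(k(k(k(k(b, a), a), a), a), a)  →  k(k(k(k(b, a), a), a), a)   [R3 at 1.1.1.1]
2. k(k(k(k(b, a), a), a), a)  →  k(k(k(b, a), a), a)   [R3 at 1.1.1]
3. k(k(k(b, a), a), a)  →  k(k(b, a), a)   [R3 at 1.1]
4. k(k(b, a), a)  →  k(b, a)   [R3 at 1]
5. k(b, a)  →  b   [R3 at ε]

b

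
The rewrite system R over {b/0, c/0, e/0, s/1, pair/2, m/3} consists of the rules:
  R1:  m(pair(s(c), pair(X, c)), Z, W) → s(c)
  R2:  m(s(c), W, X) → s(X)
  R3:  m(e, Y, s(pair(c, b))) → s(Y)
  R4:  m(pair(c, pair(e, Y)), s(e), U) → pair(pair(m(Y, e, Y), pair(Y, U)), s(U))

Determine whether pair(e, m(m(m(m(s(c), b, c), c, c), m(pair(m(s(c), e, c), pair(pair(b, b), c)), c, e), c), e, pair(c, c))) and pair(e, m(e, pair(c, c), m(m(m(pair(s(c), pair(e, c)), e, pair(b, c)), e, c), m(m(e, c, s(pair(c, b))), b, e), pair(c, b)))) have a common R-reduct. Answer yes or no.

yes — NF(t₁) = pair(e, s(pair(c, c))), NF(t₂) = pair(e, s(pair(c, c)))

Reduce t₁ = pair(e, m(m(m(m(s(c), b, c), c, c), m(pair(m(s(c), e, c), pair(pair(b, b), c)), c, e), c), e, pair(c, c))):
1. pair(e, m(m(m(m(s(c), b, c), c, c), m(pair(m(s(c), e, c), pair(pair(b, b), c)), c, e), c), e, pair(c, c)))  →  pair(e, m(m(m(s(c), c, c), m(pair(m(s(c), e, c), pair(pair(b, b), c)), c, e), c), e, pair(c, c)))   [R2 at 2.1.1.1]
2. pair(e, m(m(m(s(c), c, c), m(pair(m(s(c), e, c), pair(pair(b, b), c)), c, e), c), e, pair(c, c)))  →  pair(e, m(m(s(c), m(pair(m(s(c), e, c), pair(pair(b, b), c)), c, e), c), e, pair(c, c)))   [R2 at 2.1.1]
3. pair(e, m(m(s(c), m(pair(m(s(c), e, c), pair(pair(b, b), c)), c, e), c), e, pair(c, c)))  →  pair(e, m(s(c), e, pair(c, c)))   [R2 at 2.1]
4. pair(e, m(s(c), e, pair(c, c)))  →  pair(e, s(pair(c, c)))   [R2 at 2]

Reduce t₂ = pair(e, m(e, pair(c, c), m(m(m(pair(s(c), pair(e, c)), e, pair(b, c)), e, c), m(m(e, c, s(pair(c, b))), b, e), pair(c, b)))):
1. pair(e, m(e, pair(c, c), m(m(m(pair(s(c), pair(e, c)), e, pair(b, c)), e, c), m(m(e, c, s(pair(c, b))), b, e), pair(c, b))))  →  pair(e, m(e, pair(c, c), m(m(s(c), e, c), m(m(e, c, s(pair(c, b))), b, e), pair(c, b))))   [R1 at 2.3.1.1]
2. pair(e, m(e, pair(c, c), m(m(s(c), e, c), m(m(e, c, s(pair(c, b))), b, e), pair(c, b))))  →  pair(e, m(e, pair(c, c), m(s(c), m(m(e, c, s(pair(c, b))), b, e), pair(c, b))))   [R2 at 2.3.1]
3. pair(e, m(e, pair(c, c), m(s(c), m(m(e, c, s(pair(c, b))), b, e), pair(c, b))))  →  pair(e, m(e, pair(c, c), s(pair(c, b))))   [R2 at 2.3]
4. pair(e, m(e, pair(c, c), s(pair(c, b))))  →  pair(e, s(pair(c, c)))   [R3 at 2]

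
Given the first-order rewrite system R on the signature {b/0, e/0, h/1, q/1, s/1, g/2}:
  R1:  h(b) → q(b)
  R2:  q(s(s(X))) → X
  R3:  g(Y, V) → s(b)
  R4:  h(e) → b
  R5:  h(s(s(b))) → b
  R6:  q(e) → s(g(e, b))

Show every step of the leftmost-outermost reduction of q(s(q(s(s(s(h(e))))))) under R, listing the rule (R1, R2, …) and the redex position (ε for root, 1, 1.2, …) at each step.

b

1. q(s(q(s(s(s(h(e)))))))  →  q(s(s(h(e))))   [R2 at 1.1]
2. q(s(s(h(e))))  →  h(e)   [R2 at ε]
3. h(e)  →  b   [R4 at ε]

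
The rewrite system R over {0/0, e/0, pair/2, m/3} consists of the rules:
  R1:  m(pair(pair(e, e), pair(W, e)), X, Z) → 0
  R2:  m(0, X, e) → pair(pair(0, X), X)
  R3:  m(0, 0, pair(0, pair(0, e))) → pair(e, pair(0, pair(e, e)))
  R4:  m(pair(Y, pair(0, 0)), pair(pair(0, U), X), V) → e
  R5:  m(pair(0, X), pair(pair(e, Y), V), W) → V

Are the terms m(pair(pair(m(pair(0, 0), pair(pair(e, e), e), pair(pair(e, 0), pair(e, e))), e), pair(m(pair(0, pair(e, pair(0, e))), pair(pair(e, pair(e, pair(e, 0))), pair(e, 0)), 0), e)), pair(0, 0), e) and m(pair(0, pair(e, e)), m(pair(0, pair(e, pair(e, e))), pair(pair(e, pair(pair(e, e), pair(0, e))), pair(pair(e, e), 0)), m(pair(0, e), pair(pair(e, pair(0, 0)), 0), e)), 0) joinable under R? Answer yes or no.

yes — NF(t₁) = 0, NF(t₂) = 0

Reduce t₁ = m(pair(pair(m(pair(0, 0), pair(pair(e, e), e), pair(pair(e, 0), pair(e, e))), e), pair(m(pair(0, pair(e, pair(0, e))), pair(pair(e, pair(e, pair(e, 0))), pair(e, 0)), 0), e)), pair(0, 0), e):
1. m(pair(pair(m(pair(0, 0), pair(pair(e, e), e), pair(pair(e, 0), pair(e, e))), e), pair(m(pair(0, pair(e, pair(0, e))), pair(pair(e, pair(e, pair(e, 0))), pair(e, 0)), 0), e)), pair(0, 0), e)  →  m(pair(pair(e, e), pair(m(pair(0, pair(e, pair(0, e))), pair(pair(e, pair(e, pair(e, 0))), pair(e, 0)), 0), e)), pair(0, 0), e)   [R5 at 1.1.1]
2. m(pair(pair(e, e), pair(m(pair(0, pair(e, pair(0, e))), pair(pair(e, pair(e, pair(e, 0))), pair(e, 0)), 0), e)), pair(0, 0), e)  →  0   [R1 at ε]

Reduce t₂ = m(pair(0, pair(e, e)), m(pair(0, pair(e, pair(e, e))), pair(pair(e, pair(pair(e, e), pair(0, e))), pair(pair(e, e), 0)), m(pair(0, e), pair(pair(e, pair(0, 0)), 0), e)), 0):
1. m(pair(0, pair(e, e)), m(pair(0, pair(e, pair(e, e))), pair(pair(e, pair(pair(e, e), pair(0, e))), pair(pair(e, e), 0)), m(pair(0, e), pair(pair(e, pair(0, 0)), 0), e)), 0)  →  m(pair(0, pair(e, e)), pair(pair(e, e), 0), 0)   [R5 at 2]
2. m(pair(0, pair(e, e)), pair(pair(e, e), 0), 0)  →  0   [R5 at ε]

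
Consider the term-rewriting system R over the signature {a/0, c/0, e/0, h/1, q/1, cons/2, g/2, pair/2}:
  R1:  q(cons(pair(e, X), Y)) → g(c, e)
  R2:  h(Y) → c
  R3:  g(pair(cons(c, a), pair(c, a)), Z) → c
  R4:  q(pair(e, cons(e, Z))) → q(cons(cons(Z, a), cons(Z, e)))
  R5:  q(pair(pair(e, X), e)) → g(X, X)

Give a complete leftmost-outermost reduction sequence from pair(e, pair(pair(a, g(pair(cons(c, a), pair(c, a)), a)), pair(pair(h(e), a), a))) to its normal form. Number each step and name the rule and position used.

pair(e, pair(pair(a, c), pair(pair(c, a), a)))

1. pair(e, pair(pair(a, g(pair(cons(c, a), pair(c, a)), a)), pair(pair(h(e), a), a)))  →  pair(e, pair(pair(a, c), pair(pair(h(e), a), a)))   [R3 at 2.1.2]
2. pair(e, pair(pair(a, c), pair(pair(h(e), a), a)))  →  pair(e, pair(pair(a, c), pair(pair(c, a), a)))   [R2 at 2.2.1.1]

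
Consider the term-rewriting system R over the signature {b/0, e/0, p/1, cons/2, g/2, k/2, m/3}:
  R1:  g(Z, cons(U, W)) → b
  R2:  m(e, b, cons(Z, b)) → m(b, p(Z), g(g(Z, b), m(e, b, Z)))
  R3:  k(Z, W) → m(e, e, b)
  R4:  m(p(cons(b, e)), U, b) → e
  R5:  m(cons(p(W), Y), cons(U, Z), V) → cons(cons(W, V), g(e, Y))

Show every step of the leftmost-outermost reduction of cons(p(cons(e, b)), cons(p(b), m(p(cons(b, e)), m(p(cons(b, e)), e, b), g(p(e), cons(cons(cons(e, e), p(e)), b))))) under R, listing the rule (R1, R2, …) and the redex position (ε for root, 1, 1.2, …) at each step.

1. cons(p(cons(e, b)), cons(p(b), m(p(cons(b, e)), m(p(cons(b, e)), e, b), g(p(e), cons(cons(cons(e, e), p(e)), b)))))  →  cons(p(cons(e, b)), cons(p(b), m(p(cons(b, e)), e, g(p(e), cons(cons(cons(e, e), p(e)), b)))))   [R4 at 2.2.2]
2. cons(p(cons(e, b)), cons(p(b), m(p(cons(b, e)), e, g(p(e), cons(cons(cons(e, e), p(e)), b)))))  →  cons(p(cons(e, b)), cons(p(b), m(p(cons(b, e)), e, b)))   [R1 at 2.2.3]
3. cons(p(cons(e, b)), cons(p(b), m(p(cons(b, e)), e, b)))  →  cons(p(cons(e, b)), cons(p(b), e))   [R4 at 2.2]

cons(p(cons(e, b)), cons(p(b), e))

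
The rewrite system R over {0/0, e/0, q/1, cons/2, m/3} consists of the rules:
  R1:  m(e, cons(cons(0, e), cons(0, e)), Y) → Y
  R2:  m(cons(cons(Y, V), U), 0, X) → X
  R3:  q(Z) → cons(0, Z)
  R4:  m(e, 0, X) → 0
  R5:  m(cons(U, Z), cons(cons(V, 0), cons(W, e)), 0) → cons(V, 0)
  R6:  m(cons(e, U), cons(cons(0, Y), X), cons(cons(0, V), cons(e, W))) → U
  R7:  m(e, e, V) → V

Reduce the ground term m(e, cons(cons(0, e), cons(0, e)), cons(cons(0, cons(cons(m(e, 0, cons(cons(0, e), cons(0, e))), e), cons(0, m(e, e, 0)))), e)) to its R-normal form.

cons(cons(0, cons(cons(0, e), cons(0, 0))), e)

1. m(e, cons(cons(0, e), cons(0, e)), cons(cons(0, cons(cons(m(e, 0, cons(cons(0, e), cons(0, e))), e), cons(0, m(e, e, 0)))), e))  →  cons(cons(0, cons(cons(m(e, 0, cons(cons(0, e), cons(0, e))), e), cons(0, m(e, e, 0)))), e)   [R1 at ε]
2. cons(cons(0, cons(cons(m(e, 0, cons(cons(0, e), cons(0, e))), e), cons(0, m(e, e, 0)))), e)  →  cons(cons(0, cons(cons(0, e), cons(0, m(e, e, 0)))), e)   [R4 at 1.2.1.1]
3. cons(cons(0, cons(cons(0, e), cons(0, m(e, e, 0)))), e)  →  cons(cons(0, cons(cons(0, e), cons(0, 0))), e)   [R7 at 1.2.2.2]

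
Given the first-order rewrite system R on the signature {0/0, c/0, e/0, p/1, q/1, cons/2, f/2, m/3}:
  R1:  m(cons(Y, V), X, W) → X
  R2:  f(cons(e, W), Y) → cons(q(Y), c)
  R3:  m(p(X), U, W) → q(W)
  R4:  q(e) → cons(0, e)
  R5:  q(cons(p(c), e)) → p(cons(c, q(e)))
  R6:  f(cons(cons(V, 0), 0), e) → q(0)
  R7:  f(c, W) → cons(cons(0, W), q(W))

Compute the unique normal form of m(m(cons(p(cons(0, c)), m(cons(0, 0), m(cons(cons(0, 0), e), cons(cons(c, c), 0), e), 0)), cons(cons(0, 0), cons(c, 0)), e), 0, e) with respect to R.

0

1. m(m(cons(p(cons(0, c)), m(cons(0, 0), m(cons(cons(0, 0), e), cons(cons(c, c), 0), e), 0)), cons(cons(0, 0), cons(c, 0)), e), 0, e)  →  m(cons(cons(0, 0), cons(c, 0)), 0, e)   [R1 at 1]
2. m(cons(cons(0, 0), cons(c, 0)), 0, e)  →  0   [R1 at ε]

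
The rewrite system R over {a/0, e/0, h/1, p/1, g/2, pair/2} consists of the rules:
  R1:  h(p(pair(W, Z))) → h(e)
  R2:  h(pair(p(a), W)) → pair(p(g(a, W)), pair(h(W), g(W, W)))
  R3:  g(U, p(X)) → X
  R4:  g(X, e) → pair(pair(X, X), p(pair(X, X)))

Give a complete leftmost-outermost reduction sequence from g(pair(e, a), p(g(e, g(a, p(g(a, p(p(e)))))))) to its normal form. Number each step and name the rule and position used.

e

1. g(pair(e, a), p(g(e, g(a, p(g(a, p(p(e))))))))  →  g(e, g(a, p(g(a, p(p(e))))))   [R3 at ε]
2. g(e, g(a, p(g(a, p(p(e))))))  →  g(e, g(a, p(p(e))))   [R3 at 2]
3. g(e, g(a, p(p(e))))  →  g(e, p(e))   [R3 at 2]
4. g(e, p(e))  →  e   [R3 at ε]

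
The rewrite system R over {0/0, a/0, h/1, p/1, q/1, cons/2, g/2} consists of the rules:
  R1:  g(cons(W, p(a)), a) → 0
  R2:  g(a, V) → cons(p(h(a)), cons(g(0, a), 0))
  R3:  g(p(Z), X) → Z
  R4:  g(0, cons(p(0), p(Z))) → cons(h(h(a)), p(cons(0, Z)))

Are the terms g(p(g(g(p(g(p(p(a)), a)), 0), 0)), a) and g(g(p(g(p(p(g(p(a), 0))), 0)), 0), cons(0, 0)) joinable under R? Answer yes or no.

yes — NF(t₁) = a, NF(t₂) = a

Reduce t₁ = g(p(g(g(p(g(p(p(a)), a)), 0), 0)), a):
1. g(p(g(g(p(g(p(p(a)), a)), 0), 0)), a)  →  g(g(p(g(p(p(a)), a)), 0), 0)   [R3 at ε]
2. g(g(p(g(p(p(a)), a)), 0), 0)  →  g(g(p(p(a)), a), 0)   [R3 at 1]
3. g(g(p(p(a)), a), 0)  →  g(p(a), 0)   [R3 at 1]
4. g(p(a), 0)  →  a   [R3 at ε]

Reduce t₂ = g(g(p(g(p(p(g(p(a), 0))), 0)), 0), cons(0, 0)):
1. g(g(p(g(p(p(g(p(a), 0))), 0)), 0), cons(0, 0))  →  g(g(p(p(g(p(a), 0))), 0), cons(0, 0))   [R3 at 1]
2. g(g(p(p(g(p(a), 0))), 0), cons(0, 0))  →  g(p(g(p(a), 0)), cons(0, 0))   [R3 at 1]
3. g(p(g(p(a), 0)), cons(0, 0))  →  g(p(a), 0)   [R3 at ε]
4. g(p(a), 0)  →  a   [R3 at ε]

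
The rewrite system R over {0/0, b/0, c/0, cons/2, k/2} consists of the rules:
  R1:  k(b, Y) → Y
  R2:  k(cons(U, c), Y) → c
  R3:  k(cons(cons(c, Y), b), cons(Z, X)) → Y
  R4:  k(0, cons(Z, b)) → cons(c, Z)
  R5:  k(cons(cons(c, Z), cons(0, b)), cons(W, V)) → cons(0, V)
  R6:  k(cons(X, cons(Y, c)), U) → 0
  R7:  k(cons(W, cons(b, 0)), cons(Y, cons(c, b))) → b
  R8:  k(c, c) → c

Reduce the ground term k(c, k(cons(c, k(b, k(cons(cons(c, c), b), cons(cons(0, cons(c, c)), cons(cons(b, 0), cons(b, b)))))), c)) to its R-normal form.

1. k(c, k(cons(c, k(b, k(cons(cons(c, c), b), cons(cons(0, cons(c, c)), cons(cons(b, 0), cons(b, b)))))), c))  →  k(c, k(cons(c, k(cons(cons(c, c), b), cons(cons(0, cons(c, c)), cons(cons(b, 0), cons(b, b))))), c))   [R1 at 2.1.2]
2. k(c, k(cons(c, k(cons(cons(c, c), b), cons(cons(0, cons(c, c)), cons(cons(b, 0), cons(b, b))))), c))  →  k(c, k(cons(c, c), c))   [R3 at 2.1.2]
3. k(c, k(cons(c, c), c))  →  k(c, c)   [R2 at 2]
4. k(c, c)  →  c   [R8 at ε]

c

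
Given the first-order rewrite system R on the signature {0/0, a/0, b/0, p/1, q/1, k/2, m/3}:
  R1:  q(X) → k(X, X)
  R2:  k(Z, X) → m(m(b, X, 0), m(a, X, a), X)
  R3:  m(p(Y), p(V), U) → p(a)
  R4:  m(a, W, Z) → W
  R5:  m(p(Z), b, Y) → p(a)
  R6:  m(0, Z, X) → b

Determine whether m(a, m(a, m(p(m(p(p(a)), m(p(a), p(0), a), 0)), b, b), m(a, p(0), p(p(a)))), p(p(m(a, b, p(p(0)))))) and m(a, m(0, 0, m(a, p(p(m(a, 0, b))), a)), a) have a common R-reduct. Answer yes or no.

no — NF(t₁) = p(a), NF(t₂) = b

Reduce t₁ = m(a, m(a, m(p(m(p(p(a)), m(p(a), p(0), a), 0)), b, b), m(a, p(0), p(p(a)))), p(p(m(a, b, p(p(0)))))):
1. m(a, m(a, m(p(m(p(p(a)), m(p(a), p(0), a), 0)), b, b), m(a, p(0), p(p(a)))), p(p(m(a, b, p(p(0))))))  →  m(a, m(p(m(p(p(a)), m(p(a), p(0), a), 0)), b, b), m(a, p(0), p(p(a))))   [R4 at ε]
2. m(a, m(p(m(p(p(a)), m(p(a), p(0), a), 0)), b, b), m(a, p(0), p(p(a))))  →  m(p(m(p(p(a)), m(p(a), p(0), a), 0)), b, b)   [R4 at ε]
3. m(p(m(p(p(a)), m(p(a), p(0), a), 0)), b, b)  →  p(a)   [R5 at ε]

Reduce t₂ = m(a, m(0, 0, m(a, p(p(m(a, 0, b))), a)), a):
1. m(a, m(0, 0, m(a, p(p(m(a, 0, b))), a)), a)  →  m(0, 0, m(a, p(p(m(a, 0, b))), a))   [R4 at ε]
2. m(0, 0, m(a, p(p(m(a, 0, b))), a))  →  b   [R6 at ε]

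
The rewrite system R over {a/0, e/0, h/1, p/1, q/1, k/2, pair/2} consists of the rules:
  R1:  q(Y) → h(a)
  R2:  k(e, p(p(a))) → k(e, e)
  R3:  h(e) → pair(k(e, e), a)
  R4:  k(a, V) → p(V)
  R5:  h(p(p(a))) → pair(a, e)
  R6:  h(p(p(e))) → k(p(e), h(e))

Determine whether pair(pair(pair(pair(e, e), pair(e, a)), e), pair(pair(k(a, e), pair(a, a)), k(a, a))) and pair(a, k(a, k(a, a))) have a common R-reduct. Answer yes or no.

Reduce t₁ = pair(pair(pair(pair(e, e), pair(e, a)), e), pair(pair(k(a, e), pair(a, a)), k(a, a))):
1. pair(pair(pair(pair(e, e), pair(e, a)), e), pair(pair(k(a, e), pair(a, a)), k(a, a)))  →  pair(pair(pair(pair(e, e), pair(e, a)), e), pair(pair(p(e), pair(a, a)), k(a, a)))   [R4 at 2.1.1]
2. pair(pair(pair(pair(e, e), pair(e, a)), e), pair(pair(p(e), pair(a, a)), k(a, a)))  →  pair(pair(pair(pair(e, e), pair(e, a)), e), pair(pair(p(e), pair(a, a)), p(a)))   [R4 at 2.2]

Reduce t₂ = pair(a, k(a, k(a, a))):
1. pair(a, k(a, k(a, a)))  →  pair(a, p(k(a, a)))   [R4 at 2]
2. pair(a, p(k(a, a)))  →  pair(a, p(p(a)))   [R4 at 2.1]

no — NF(t₁) = pair(pair(pair(pair(e, e), pair(e, a)), e), pair(pair(p(e), pair(a, a)), p(a))), NF(t₂) = pair(a, p(p(a)))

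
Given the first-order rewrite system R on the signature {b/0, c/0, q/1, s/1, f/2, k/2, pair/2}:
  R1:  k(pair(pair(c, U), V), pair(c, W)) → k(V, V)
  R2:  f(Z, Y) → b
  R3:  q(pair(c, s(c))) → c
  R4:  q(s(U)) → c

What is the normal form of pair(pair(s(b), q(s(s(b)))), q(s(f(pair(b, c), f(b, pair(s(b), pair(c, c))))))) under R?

1. pair(pair(s(b), q(s(s(b)))), q(s(f(pair(b, c), f(b, pair(s(b), pair(c, c)))))))  →  pair(pair(s(b), c), q(s(f(pair(b, c), f(b, pair(s(b), pair(c, c)))))))   [R4 at 1.2]
2. pair(pair(s(b), c), q(s(f(pair(b, c), f(b, pair(s(b), pair(c, c)))))))  →  pair(pair(s(b), c), c)   [R4 at 2]

pair(pair(s(b), c), c)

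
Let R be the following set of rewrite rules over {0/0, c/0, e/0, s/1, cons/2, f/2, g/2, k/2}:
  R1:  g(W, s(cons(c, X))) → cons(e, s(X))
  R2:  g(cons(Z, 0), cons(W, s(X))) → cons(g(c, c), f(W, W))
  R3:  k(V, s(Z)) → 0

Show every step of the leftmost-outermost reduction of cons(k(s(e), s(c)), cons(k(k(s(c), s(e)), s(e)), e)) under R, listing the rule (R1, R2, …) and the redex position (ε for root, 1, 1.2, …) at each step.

1. cons(k(s(e), s(c)), cons(k(k(s(c), s(e)), s(e)), e))  →  cons(0, cons(k(k(s(c), s(e)), s(e)), e))   [R3 at 1]
2. cons(0, cons(k(k(s(c), s(e)), s(e)), e))  →  cons(0, cons(0, e))   [R3 at 2.1]

cons(0, cons(0, e))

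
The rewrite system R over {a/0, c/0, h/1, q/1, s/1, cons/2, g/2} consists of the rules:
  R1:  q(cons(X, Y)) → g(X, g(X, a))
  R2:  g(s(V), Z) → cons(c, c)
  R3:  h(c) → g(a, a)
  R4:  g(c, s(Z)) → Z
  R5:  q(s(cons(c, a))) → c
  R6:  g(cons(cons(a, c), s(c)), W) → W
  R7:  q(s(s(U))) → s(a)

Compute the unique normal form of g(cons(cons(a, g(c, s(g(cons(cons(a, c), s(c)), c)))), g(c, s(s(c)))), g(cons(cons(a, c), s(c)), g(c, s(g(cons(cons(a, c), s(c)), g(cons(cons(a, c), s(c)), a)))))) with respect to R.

1. g(cons(cons(a, g(c, s(g(cons(cons(a, c), s(c)), c)))), g(c, s(s(c)))), g(cons(cons(a, c), s(c)), g(c, s(g(cons(cons(a, c), s(c)), g(cons(cons(a, c), s(c)), a))))))  →  g(cons(cons(a, g(cons(cons(a, c), s(c)), c)), g(c, s(s(c)))), g(cons(cons(a, c), s(c)), g(c, s(g(cons(cons(a, c), s(c)), g(cons(cons(a, c), s(c)), a))))))   [R4 at 1.1.2]
2. g(cons(cons(a, g(cons(cons(a, c), s(c)), c)), g(c, s(s(c)))), g(cons(cons(a, c), s(c)), g(c, s(g(cons(cons(a, c), s(c)), g(cons(cons(a, c), s(c)), a))))))  →  g(cons(cons(a, c), g(c, s(s(c)))), g(cons(cons(a, c), s(c)), g(c, s(g(cons(cons(a, c), s(c)), g(cons(cons(a, c), s(c)), a))))))   [R6 at 1.1.2]
3. g(cons(cons(a, c), g(c, s(s(c)))), g(cons(cons(a, c), s(c)), g(c, s(g(cons(cons(a, c), s(c)), g(cons(cons(a, c), s(c)), a))))))  →  g(cons(cons(a, c), s(c)), g(cons(cons(a, c), s(c)), g(c, s(g(cons(cons(a, c), s(c)), g(cons(cons(a, c), s(c)), a))))))   [R4 at 1.2]
4. g(cons(cons(a, c), s(c)), g(cons(cons(a, c), s(c)), g(c, s(g(cons(cons(a, c), s(c)), g(cons(cons(a, c), s(c)), a))))))  →  g(cons(cons(a, c), s(c)), g(c, s(g(cons(cons(a, c), s(c)), g(cons(cons(a, c), s(c)), a)))))   [R6 at ε]
5. g(cons(cons(a, c), s(c)), g(c, s(g(cons(cons(a, c), s(c)), g(cons(cons(a, c), s(c)), a)))))  →  g(c, s(g(cons(cons(a, c), s(c)), g(cons(cons(a, c), s(c)), a))))   [R6 at ε]
6. g(c, s(g(cons(cons(a, c), s(c)), g(cons(cons(a, c), s(c)), a))))  →  g(cons(cons(a, c), s(c)), g(cons(cons(a, c), s(c)), a))   [R4 at ε]
7. g(cons(cons(a, c), s(c)), g(cons(cons(a, c), s(c)), a))  →  g(cons(cons(a, c), s(c)), a)   [R6 at ε]
8. g(cons(cons(a, c), s(c)), a)  →  a   [R6 at ε]

a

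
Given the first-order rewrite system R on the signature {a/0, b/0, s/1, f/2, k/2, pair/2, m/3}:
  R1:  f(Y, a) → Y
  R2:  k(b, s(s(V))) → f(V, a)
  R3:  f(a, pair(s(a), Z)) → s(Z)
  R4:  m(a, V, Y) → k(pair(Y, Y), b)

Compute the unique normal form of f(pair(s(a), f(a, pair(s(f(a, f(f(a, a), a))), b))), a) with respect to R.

1. f(pair(s(a), f(a, pair(s(f(a, f(f(a, a), a))), b))), a)  →  pair(s(a), f(a, pair(s(f(a, f(f(a, a), a))), b)))   [R1 at ε]
2. pair(s(a), f(a, pair(s(f(a, f(f(a, a), a))), b)))  →  pair(s(a), f(a, pair(s(f(a, f(a, a))), b)))   [R1 at 2.2.1.1.2]
3. pair(s(a), f(a, pair(s(f(a, f(a, a))), b)))  →  pair(s(a), f(a, pair(s(f(a, a)), b)))   [R1 at 2.2.1.1.2]
4. pair(s(a), f(a, pair(s(f(a, a)), b)))  →  pair(s(a), f(a, pair(s(a), b)))   [R1 at 2.2.1.1]
5. pair(s(a), f(a, pair(s(a), b)))  →  pair(s(a), s(b))   [R3 at 2]

pair(s(a), s(b))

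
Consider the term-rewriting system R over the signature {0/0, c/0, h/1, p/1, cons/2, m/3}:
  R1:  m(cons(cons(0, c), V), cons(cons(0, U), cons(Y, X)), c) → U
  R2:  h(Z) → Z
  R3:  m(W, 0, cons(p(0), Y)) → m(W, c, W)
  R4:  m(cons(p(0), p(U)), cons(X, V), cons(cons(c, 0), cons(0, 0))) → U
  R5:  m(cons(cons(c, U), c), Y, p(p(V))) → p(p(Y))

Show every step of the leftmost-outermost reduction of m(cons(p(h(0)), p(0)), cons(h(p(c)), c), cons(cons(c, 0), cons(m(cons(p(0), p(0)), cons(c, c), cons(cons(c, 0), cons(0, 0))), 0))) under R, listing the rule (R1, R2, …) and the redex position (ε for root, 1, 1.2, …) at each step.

1. m(cons(p(h(0)), p(0)), cons(h(p(c)), c), cons(cons(c, 0), cons(m(cons(p(0), p(0)), cons(c, c), cons(cons(c, 0), cons(0, 0))), 0)))  →  m(cons(p(0), p(0)), cons(h(p(c)), c), cons(cons(c, 0), cons(m(cons(p(0), p(0)), cons(c, c), cons(cons(c, 0), cons(0, 0))), 0)))   [R2 at 1.1.1]
2. m(cons(p(0), p(0)), cons(h(p(c)), c), cons(cons(c, 0), cons(m(cons(p(0), p(0)), cons(c, c), cons(cons(c, 0), cons(0, 0))), 0)))  →  m(cons(p(0), p(0)), cons(p(c), c), cons(cons(c, 0), cons(m(cons(p(0), p(0)), cons(c, c), cons(cons(c, 0), cons(0, 0))), 0)))   [R2 at 2.1]
3. m(cons(p(0), p(0)), cons(p(c), c), cons(cons(c, 0), cons(m(cons(p(0), p(0)), cons(c, c), cons(cons(c, 0), cons(0, 0))), 0)))  →  m(cons(p(0), p(0)), cons(p(c), c), cons(cons(c, 0), cons(0, 0)))   [R4 at 3.2.1]
4. m(cons(p(0), p(0)), cons(p(c), c), cons(cons(c, 0), cons(0, 0)))  →  0   [R4 at ε]

0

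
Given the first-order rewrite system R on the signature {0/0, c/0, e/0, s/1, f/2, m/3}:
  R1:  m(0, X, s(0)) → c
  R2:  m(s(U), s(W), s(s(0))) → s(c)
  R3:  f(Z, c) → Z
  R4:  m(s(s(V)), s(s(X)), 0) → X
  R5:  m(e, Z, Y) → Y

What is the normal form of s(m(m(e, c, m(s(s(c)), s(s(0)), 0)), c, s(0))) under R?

1. s(m(m(e, c, m(s(s(c)), s(s(0)), 0)), c, s(0)))  →  s(m(m(s(s(c)), s(s(0)), 0), c, s(0)))   [R5 at 1.1]
2. s(m(m(s(s(c)), s(s(0)), 0), c, s(0)))  →  s(m(0, c, s(0)))   [R4 at 1.1]
3. s(m(0, c, s(0)))  →  s(c)   [R1 at 1]

s(c)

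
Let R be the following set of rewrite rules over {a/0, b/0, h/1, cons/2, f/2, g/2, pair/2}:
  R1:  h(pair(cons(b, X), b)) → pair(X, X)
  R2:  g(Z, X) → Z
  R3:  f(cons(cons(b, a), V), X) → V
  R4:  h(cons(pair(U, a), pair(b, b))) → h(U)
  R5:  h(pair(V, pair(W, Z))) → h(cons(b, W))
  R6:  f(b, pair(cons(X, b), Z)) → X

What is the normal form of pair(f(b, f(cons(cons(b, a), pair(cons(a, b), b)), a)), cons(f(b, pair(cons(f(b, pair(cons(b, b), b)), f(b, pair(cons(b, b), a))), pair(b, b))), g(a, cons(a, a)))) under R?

1. pair(f(b, f(cons(cons(b, a), pair(cons(a, b), b)), a)), cons(f(b, pair(cons(f(b, pair(cons(b, b), b)), f(b, pair(cons(b, b), a))), pair(b, b))), g(a, cons(a, a))))  →  pair(f(b, pair(cons(a, b), b)), cons(f(b, pair(cons(f(b, pair(cons(b, b), b)), f(b, pair(cons(b, b), a))), pair(b, b))), g(a, cons(a, a))))   [R3 at 1.2]
2. pair(f(b, pair(cons(a, b), b)), cons(f(b, pair(cons(f(b, pair(cons(b, b), b)), f(b, pair(cons(b, b), a))), pair(b, b))), g(a, cons(a, a))))  →  pair(a, cons(f(b, pair(cons(f(b, pair(cons(b, b), b)), f(b, pair(cons(b, b), a))), pair(b, b))), g(a, cons(a, a))))   [R6 at 1]
3. pair(a, cons(f(b, pair(cons(f(b, pair(cons(b, b), b)), f(b, pair(cons(b, b), a))), pair(b, b))), g(a, cons(a, a))))  →  pair(a, cons(f(b, pair(cons(b, f(b, pair(cons(b, b), a))), pair(b, b))), g(a, cons(a, a))))   [R6 at 2.1.2.1.1]
4. pair(a, cons(f(b, pair(cons(b, f(b, pair(cons(b, b), a))), pair(b, b))), g(a, cons(a, a))))  →  pair(a, cons(f(b, pair(cons(b, b), pair(b, b))), g(a, cons(a, a))))   [R6 at 2.1.2.1.2]
5. pair(a, cons(f(b, pair(cons(b, b), pair(b, b))), g(a, cons(a, a))))  →  pair(a, cons(b, g(a, cons(a, a))))   [R6 at 2.1]
6. pair(a, cons(b, g(a, cons(a, a))))  →  pair(a, cons(b, a))   [R2 at 2.2]

pair(a, cons(b, a))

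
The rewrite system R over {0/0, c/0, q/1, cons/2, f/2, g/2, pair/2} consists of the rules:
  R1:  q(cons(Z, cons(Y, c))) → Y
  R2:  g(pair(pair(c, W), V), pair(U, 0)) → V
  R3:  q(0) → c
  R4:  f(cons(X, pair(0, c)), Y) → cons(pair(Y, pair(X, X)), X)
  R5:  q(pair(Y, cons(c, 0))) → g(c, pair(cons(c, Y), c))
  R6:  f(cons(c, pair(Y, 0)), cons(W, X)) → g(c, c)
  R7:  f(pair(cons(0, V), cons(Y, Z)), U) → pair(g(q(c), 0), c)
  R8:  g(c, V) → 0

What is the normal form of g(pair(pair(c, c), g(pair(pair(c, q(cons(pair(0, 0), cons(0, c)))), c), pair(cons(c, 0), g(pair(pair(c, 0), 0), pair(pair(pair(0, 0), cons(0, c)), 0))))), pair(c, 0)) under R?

c

1. g(pair(pair(c, c), g(pair(pair(c, q(cons(pair(0, 0), cons(0, c)))), c), pair(cons(c, 0), g(pair(pair(c, 0), 0), pair(pair(pair(0, 0), cons(0, c)), 0))))), pair(c, 0))  →  g(pair(pair(c, q(cons(pair(0, 0), cons(0, c)))), c), pair(cons(c, 0), g(pair(pair(c, 0), 0), pair(pair(pair(0, 0), cons(0, c)), 0))))   [R2 at ε]
2. g(pair(pair(c, q(cons(pair(0, 0), cons(0, c)))), c), pair(cons(c, 0), g(pair(pair(c, 0), 0), pair(pair(pair(0, 0), cons(0, c)), 0))))  →  g(pair(pair(c, 0), c), pair(cons(c, 0), g(pair(pair(c, 0), 0), pair(pair(pair(0, 0), cons(0, c)), 0))))   [R1 at 1.1.2]
3. g(pair(pair(c, 0), c), pair(cons(c, 0), g(pair(pair(c, 0), 0), pair(pair(pair(0, 0), cons(0, c)), 0))))  →  g(pair(pair(c, 0), c), pair(cons(c, 0), 0))   [R2 at 2.2]
4. g(pair(pair(c, 0), c), pair(cons(c, 0), 0))  →  c   [R2 at ε]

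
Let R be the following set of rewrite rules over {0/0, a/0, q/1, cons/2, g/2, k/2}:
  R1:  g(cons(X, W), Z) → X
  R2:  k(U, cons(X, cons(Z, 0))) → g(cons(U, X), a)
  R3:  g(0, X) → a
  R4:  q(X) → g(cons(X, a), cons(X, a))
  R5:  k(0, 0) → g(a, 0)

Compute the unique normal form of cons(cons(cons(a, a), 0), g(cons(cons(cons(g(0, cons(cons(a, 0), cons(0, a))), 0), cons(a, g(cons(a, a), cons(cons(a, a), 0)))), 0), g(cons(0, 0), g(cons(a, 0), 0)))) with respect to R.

1. cons(cons(cons(a, a), 0), g(cons(cons(cons(g(0, cons(cons(a, 0), cons(0, a))), 0), cons(a, g(cons(a, a), cons(cons(a, a), 0)))), 0), g(cons(0, 0), g(cons(a, 0), 0))))  →  cons(cons(cons(a, a), 0), cons(cons(g(0, cons(cons(a, 0), cons(0, a))), 0), cons(a, g(cons(a, a), cons(cons(a, a), 0)))))   [R1 at 2]
2. cons(cons(cons(a, a), 0), cons(cons(g(0, cons(cons(a, 0), cons(0, a))), 0), cons(a, g(cons(a, a), cons(cons(a, a), 0)))))  →  cons(cons(cons(a, a), 0), cons(cons(a, 0), cons(a, g(cons(a, a), cons(cons(a, a), 0)))))   [R3 at 2.1.1]
3. cons(cons(cons(a, a), 0), cons(cons(a, 0), cons(a, g(cons(a, a), cons(cons(a, a), 0)))))  →  cons(cons(cons(a, a), 0), cons(cons(a, 0), cons(a, a)))   [R1 at 2.2.2]

cons(cons(cons(a, a), 0), cons(cons(a, 0), cons(a, a)))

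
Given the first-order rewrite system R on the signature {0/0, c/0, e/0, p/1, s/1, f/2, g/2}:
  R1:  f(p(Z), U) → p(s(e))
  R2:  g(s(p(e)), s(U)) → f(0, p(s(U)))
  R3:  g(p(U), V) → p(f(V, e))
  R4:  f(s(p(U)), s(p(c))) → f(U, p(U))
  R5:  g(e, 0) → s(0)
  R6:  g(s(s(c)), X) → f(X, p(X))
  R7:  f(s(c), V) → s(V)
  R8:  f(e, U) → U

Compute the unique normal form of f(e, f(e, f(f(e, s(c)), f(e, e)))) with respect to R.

1. f(e, f(e, f(f(e, s(c)), f(e, e))))  →  f(e, f(f(e, s(c)), f(e, e)))   [R8 at ε]
2. f(e, f(f(e, s(c)), f(e, e)))  →  f(f(e, s(c)), f(e, e))   [R8 at ε]
3. f(f(e, s(c)), f(e, e))  →  f(s(c), f(e, e))   [R8 at 1]
4. f(s(c), f(e, e))  →  s(f(e, e))   [R7 at ε]
5. s(f(e, e))  →  s(e)   [R8 at 1]

s(e)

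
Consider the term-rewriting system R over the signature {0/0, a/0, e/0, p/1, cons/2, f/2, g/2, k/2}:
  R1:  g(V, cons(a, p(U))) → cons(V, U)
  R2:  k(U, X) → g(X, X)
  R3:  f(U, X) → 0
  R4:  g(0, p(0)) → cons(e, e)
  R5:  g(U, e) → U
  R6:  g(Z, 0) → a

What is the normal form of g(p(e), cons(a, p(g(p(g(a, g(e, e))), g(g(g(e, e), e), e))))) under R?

1. g(p(e), cons(a, p(g(p(g(a, g(e, e))), g(g(g(e, e), e), e)))))  →  cons(p(e), g(p(g(a, g(e, e))), g(g(g(e, e), e), e)))   [R1 at ε]
2. cons(p(e), g(p(g(a, g(e, e))), g(g(g(e, e), e), e)))  →  cons(p(e), g(p(g(a, e)), g(g(g(e, e), e), e)))   [R5 at 2.1.1.2]
3. cons(p(e), g(p(g(a, e)), g(g(g(e, e), e), e)))  →  cons(p(e), g(p(a), g(g(g(e, e), e), e)))   [R5 at 2.1.1]
4. cons(p(e), g(p(a), g(g(g(e, e), e), e)))  →  cons(p(e), g(p(a), g(g(e, e), e)))   [R5 at 2.2]
5. cons(p(e), g(p(a), g(g(e, e), e)))  →  cons(p(e), g(p(a), g(e, e)))   [R5 at 2.2]
6. cons(p(e), g(p(a), g(e, e)))  →  cons(p(e), g(p(a), e))   [R5 at 2.2]
7. cons(p(e), g(p(a), e))  →  cons(p(e), p(a))   [R5 at 2]

cons(p(e), p(a))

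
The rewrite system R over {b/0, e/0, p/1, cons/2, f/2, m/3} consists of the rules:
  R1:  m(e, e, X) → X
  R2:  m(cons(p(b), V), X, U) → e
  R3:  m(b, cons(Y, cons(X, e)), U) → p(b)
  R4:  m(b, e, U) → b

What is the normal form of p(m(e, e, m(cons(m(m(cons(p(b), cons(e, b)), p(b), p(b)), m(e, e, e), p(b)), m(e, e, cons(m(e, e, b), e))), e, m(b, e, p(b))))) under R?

1. p(m(e, e, m(cons(m(m(cons(p(b), cons(e, b)), p(b), p(b)), m(e, e, e), p(b)), m(e, e, cons(m(e, e, b), e))), e, m(b, e, p(b)))))  →  p(m(cons(m(m(cons(p(b), cons(e, b)), p(b), p(b)), m(e, e, e), p(b)), m(e, e, cons(m(e, e, b), e))), e, m(b, e, p(b))))   [R1 at 1]
2. p(m(cons(m(m(cons(p(b), cons(e, b)), p(b), p(b)), m(e, e, e), p(b)), m(e, e, cons(m(e, e, b), e))), e, m(b, e, p(b))))  →  p(m(cons(m(e, m(e, e, e), p(b)), m(e, e, cons(m(e, e, b), e))), e, m(b, e, p(b))))   [R2 at 1.1.1.1]
3. p(m(cons(m(e, m(e, e, e), p(b)), m(e, e, cons(m(e, e, b), e))), e, m(b, e, p(b))))  →  p(m(cons(m(e, e, p(b)), m(e, e, cons(m(e, e, b), e))), e, m(b, e, p(b))))   [R1 at 1.1.1.2]
4. p(m(cons(m(e, e, p(b)), m(e, e, cons(m(e, e, b), e))), e, m(b, e, p(b))))  →  p(m(cons(p(b), m(e, e, cons(m(e, e, b), e))), e, m(b, e, p(b))))   [R1 at 1.1.1]
5. p(m(cons(p(b), m(e, e, cons(m(e, e, b), e))), e, m(b, e, p(b))))  →  p(e)   [R2 at 1]

p(e)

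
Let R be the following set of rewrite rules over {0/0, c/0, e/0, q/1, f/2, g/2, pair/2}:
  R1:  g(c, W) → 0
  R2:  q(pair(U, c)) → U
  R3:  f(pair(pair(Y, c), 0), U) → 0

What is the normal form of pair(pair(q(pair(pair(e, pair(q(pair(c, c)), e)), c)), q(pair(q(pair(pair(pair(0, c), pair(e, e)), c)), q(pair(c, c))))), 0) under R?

1. pair(pair(q(pair(pair(e, pair(q(pair(c, c)), e)), c)), q(pair(q(pair(pair(pair(0, c), pair(e, e)), c)), q(pair(c, c))))), 0)  →  pair(pair(pair(e, pair(q(pair(c, c)), e)), q(pair(q(pair(pair(pair(0, c), pair(e, e)), c)), q(pair(c, c))))), 0)   [R2 at 1.1]
2. pair(pair(pair(e, pair(q(pair(c, c)), e)), q(pair(q(pair(pair(pair(0, c), pair(e, e)), c)), q(pair(c, c))))), 0)  →  pair(pair(pair(e, pair(c, e)), q(pair(q(pair(pair(pair(0, c), pair(e, e)), c)), q(pair(c, c))))), 0)   [R2 at 1.1.2.1]
3. pair(pair(pair(e, pair(c, e)), q(pair(q(pair(pair(pair(0, c), pair(e, e)), c)), q(pair(c, c))))), 0)  →  pair(pair(pair(e, pair(c, e)), q(pair(pair(pair(0, c), pair(e, e)), q(pair(c, c))))), 0)   [R2 at 1.2.1.1]
4. pair(pair(pair(e, pair(c, e)), q(pair(pair(pair(0, c), pair(e, e)), q(pair(c, c))))), 0)  →  pair(pair(pair(e, pair(c, e)), q(pair(pair(pair(0, c), pair(e, e)), c))), 0)   [R2 at 1.2.1.2]
5. pair(pair(pair(e, pair(c, e)), q(pair(pair(pair(0, c), pair(e, e)), c))), 0)  →  pair(pair(pair(e, pair(c, e)), pair(pair(0, c), pair(e, e))), 0)   [R2 at 1.2]

pair(pair(pair(e, pair(c, e)), pair(pair(0, c), pair(e, e))), 0)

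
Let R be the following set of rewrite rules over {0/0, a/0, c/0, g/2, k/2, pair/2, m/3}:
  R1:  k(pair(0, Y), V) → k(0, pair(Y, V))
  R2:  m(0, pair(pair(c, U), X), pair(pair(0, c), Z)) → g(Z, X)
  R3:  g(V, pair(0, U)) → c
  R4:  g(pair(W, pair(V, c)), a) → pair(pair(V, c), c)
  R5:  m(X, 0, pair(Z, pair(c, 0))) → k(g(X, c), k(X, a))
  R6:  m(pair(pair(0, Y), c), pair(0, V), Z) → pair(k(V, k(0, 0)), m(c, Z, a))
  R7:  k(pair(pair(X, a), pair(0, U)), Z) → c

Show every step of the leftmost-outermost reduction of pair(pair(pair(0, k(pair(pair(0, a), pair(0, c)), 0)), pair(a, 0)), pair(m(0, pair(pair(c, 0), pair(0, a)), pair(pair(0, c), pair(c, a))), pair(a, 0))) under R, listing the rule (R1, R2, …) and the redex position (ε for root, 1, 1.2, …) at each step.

1. pair(pair(pair(0, k(pair(pair(0, a), pair(0, c)), 0)), pair(a, 0)), pair(m(0, pair(pair(c, 0), pair(0, a)), pair(pair(0, c), pair(c, a))), pair(a, 0)))  →  pair(pair(pair(0, c), pair(a, 0)), pair(m(0, pair(pair(c, 0), pair(0, a)), pair(pair(0, c), pair(c, a))), pair(a, 0)))   [R7 at 1.1.2]
2. pair(pair(pair(0, c), pair(a, 0)), pair(m(0, pair(pair(c, 0), pair(0, a)), pair(pair(0, c), pair(c, a))), pair(a, 0)))  →  pair(pair(pair(0, c), pair(a, 0)), pair(g(pair(c, a), pair(0, a)), pair(a, 0)))   [R2 at 2.1]
3. pair(pair(pair(0, c), pair(a, 0)), pair(g(pair(c, a), pair(0, a)), pair(a, 0)))  →  pair(pair(pair(0, c), pair(a, 0)), pair(c, pair(a, 0)))   [R3 at 2.1]

pair(pair(pair(0, c), pair(a, 0)), pair(c, pair(a, 0)))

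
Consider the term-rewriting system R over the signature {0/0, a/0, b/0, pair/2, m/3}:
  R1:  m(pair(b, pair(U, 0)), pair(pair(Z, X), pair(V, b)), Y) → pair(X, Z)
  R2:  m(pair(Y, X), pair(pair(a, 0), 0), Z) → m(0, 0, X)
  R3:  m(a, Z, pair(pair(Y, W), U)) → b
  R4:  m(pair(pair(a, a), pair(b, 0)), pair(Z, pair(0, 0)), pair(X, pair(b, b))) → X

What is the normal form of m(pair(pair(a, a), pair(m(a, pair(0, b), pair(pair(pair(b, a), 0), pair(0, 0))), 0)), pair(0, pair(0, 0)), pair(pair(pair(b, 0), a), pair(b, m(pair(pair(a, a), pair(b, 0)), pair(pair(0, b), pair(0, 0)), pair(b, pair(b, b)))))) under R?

1. m(pair(pair(a, a), pair(m(a, pair(0, b), pair(pair(pair(b, a), 0), pair(0, 0))), 0)), pair(0, pair(0, 0)), pair(pair(pair(b, 0), a), pair(b, m(pair(pair(a, a), pair(b, 0)), pair(pair(0, b), pair(0, 0)), pair(b, pair(b, b))))))  →  m(pair(pair(a, a), pair(b, 0)), pair(0, pair(0, 0)), pair(pair(pair(b, 0), a), pair(b, m(pair(pair(a, a), pair(b, 0)), pair(pair(0, b), pair(0, 0)), pair(b, pair(b, b))))))   [R3 at 1.2.1]
2. m(pair(pair(a, a), pair(b, 0)), pair(0, pair(0, 0)), pair(pair(pair(b, 0), a), pair(b, m(pair(pair(a, a), pair(b, 0)), pair(pair(0, b), pair(0, 0)), pair(b, pair(b, b))))))  →  m(pair(pair(a, a), pair(b, 0)), pair(0, pair(0, 0)), pair(pair(pair(b, 0), a), pair(b, b)))   [R4 at 3.2.2]
3. m(pair(pair(a, a), pair(b, 0)), pair(0, pair(0, 0)), pair(pair(pair(b, 0), a), pair(b, b)))  →  pair(pair(b, 0), a)   [R4 at ε]

pair(pair(b, 0), a)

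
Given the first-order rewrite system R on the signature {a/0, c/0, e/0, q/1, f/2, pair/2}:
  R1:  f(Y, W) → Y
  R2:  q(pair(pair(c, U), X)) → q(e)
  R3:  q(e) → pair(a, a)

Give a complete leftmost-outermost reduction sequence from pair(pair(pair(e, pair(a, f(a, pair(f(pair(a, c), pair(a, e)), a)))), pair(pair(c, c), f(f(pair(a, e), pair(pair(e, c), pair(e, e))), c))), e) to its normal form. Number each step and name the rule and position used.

1. pair(pair(pair(e, pair(a, f(a, pair(f(pair(a, c), pair(a, e)), a)))), pair(pair(c, c), f(f(pair(a, e), pair(pair(e, c), pair(e, e))), c))), e)  →  pair(pair(pair(e, pair(a, a)), pair(pair(c, c), f(f(pair(a, e), pair(pair(e, c), pair(e, e))), c))), e)   [R1 at 1.1.2.2]
2. pair(pair(pair(e, pair(a, a)), pair(pair(c, c), f(f(pair(a, e), pair(pair(e, c), pair(e, e))), c))), e)  →  pair(pair(pair(e, pair(a, a)), pair(pair(c, c), f(pair(a, e), pair(pair(e, c), pair(e, e))))), e)   [R1 at 1.2.2]
3. pair(pair(pair(e, pair(a, a)), pair(pair(c, c), f(pair(a, e), pair(pair(e, c), pair(e, e))))), e)  →  pair(pair(pair(e, pair(a, a)), pair(pair(c, c), pair(a, e))), e)   [R1 at 1.2.2]

pair(pair(pair(e, pair(a, a)), pair(pair(c, c), pair(a, e))), e)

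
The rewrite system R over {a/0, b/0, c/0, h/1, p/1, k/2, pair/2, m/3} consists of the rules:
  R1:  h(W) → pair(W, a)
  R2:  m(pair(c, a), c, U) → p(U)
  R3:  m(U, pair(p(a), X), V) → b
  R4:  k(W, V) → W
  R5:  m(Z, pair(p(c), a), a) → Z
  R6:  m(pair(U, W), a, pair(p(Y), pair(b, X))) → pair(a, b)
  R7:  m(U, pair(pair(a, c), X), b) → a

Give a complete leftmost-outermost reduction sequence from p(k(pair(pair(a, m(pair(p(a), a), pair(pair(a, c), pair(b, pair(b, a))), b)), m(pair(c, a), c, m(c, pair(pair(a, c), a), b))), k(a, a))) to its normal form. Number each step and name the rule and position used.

p(pair(pair(a, a), p(a)))

1. p(k(pair(pair(a, m(pair(p(a), a), pair(pair(a, c), pair(b, pair(b, a))), b)), m(pair(c, a), c, m(c, pair(pair(a, c), a), b))), k(a, a)))  →  p(pair(pair(a, m(pair(p(a), a), pair(pair(a, c), pair(b, pair(b, a))), b)), m(pair(c, a), c, m(c, pair(pair(a, c), a), b))))   [R4 at 1]
2. p(pair(pair(a, m(pair(p(a), a), pair(pair(a, c), pair(b, pair(b, a))), b)), m(pair(c, a), c, m(c, pair(pair(a, c), a), b))))  →  p(pair(pair(a, a), m(pair(c, a), c, m(c, pair(pair(a, c), a), b))))   [R7 at 1.1.2]
3. p(pair(pair(a, a), m(pair(c, a), c, m(c, pair(pair(a, c), a), b))))  →  p(pair(pair(a, a), p(m(c, pair(pair(a, c), a), b))))   [R2 at 1.2]
4. p(pair(pair(a, a), p(m(c, pair(pair(a, c), a), b))))  →  p(pair(pair(a, a), p(a)))   [R7 at 1.2.1]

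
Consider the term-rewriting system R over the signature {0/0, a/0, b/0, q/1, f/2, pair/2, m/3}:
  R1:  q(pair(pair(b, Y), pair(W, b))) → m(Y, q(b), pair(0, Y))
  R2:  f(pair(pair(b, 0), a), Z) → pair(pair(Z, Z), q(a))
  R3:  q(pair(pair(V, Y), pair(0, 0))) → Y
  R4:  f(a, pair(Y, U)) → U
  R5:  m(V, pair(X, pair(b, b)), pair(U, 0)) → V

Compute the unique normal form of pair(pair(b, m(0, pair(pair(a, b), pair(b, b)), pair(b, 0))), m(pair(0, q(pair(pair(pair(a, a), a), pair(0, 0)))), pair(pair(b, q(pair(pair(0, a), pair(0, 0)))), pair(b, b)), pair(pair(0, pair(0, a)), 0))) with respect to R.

pair(pair(b, 0), pair(0, a))

1. pair(pair(b, m(0, pair(pair(a, b), pair(b, b)), pair(b, 0))), m(pair(0, q(pair(pair(pair(a, a), a), pair(0, 0)))), pair(pair(b, q(pair(pair(0, a), pair(0, 0)))), pair(b, b)), pair(pair(0, pair(0, a)), 0)))  →  pair(pair(b, 0), m(pair(0, q(pair(pair(pair(a, a), a), pair(0, 0)))), pair(pair(b, q(pair(pair(0, a), pair(0, 0)))), pair(b, b)), pair(pair(0, pair(0, a)), 0)))   [R5 at 1.2]
2. pair(pair(b, 0), m(pair(0, q(pair(pair(pair(a, a), a), pair(0, 0)))), pair(pair(b, q(pair(pair(0, a), pair(0, 0)))), pair(b, b)), pair(pair(0, pair(0, a)), 0)))  →  pair(pair(b, 0), pair(0, q(pair(pair(pair(a, a), a), pair(0, 0)))))   [R5 at 2]
3. pair(pair(b, 0), pair(0, q(pair(pair(pair(a, a), a), pair(0, 0)))))  →  pair(pair(b, 0), pair(0, a))   [R3 at 2.2]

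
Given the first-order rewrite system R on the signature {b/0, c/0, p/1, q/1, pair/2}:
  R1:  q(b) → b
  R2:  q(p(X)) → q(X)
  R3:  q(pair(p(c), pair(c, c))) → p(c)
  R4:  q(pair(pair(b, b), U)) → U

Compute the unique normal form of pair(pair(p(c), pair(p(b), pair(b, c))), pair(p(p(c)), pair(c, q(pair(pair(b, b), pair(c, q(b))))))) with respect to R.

1. pair(pair(p(c), pair(p(b), pair(b, c))), pair(p(p(c)), pair(c, q(pair(pair(b, b), pair(c, q(b)))))))  →  pair(pair(p(c), pair(p(b), pair(b, c))), pair(p(p(c)), pair(c, pair(c, q(b)))))   [R4 at 2.2.2]
2. pair(pair(p(c), pair(p(b), pair(b, c))), pair(p(p(c)), pair(c, pair(c, q(b)))))  →  pair(pair(p(c), pair(p(b), pair(b, c))), pair(p(p(c)), pair(c, pair(c, b))))   [R1 at 2.2.2.2]

pair(pair(p(c), pair(p(b), pair(b, c))), pair(p(p(c)), pair(c, pair(c, b))))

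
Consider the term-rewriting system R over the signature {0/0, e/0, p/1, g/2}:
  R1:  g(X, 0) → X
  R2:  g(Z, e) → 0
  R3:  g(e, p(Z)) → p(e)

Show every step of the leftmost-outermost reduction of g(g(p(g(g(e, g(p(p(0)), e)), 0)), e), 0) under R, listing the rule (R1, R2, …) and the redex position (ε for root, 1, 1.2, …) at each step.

1. g(g(p(g(g(e, g(p(p(0)), e)), 0)), e), 0)  →  g(p(g(g(e, g(p(p(0)), e)), 0)), e)   [R1 at ε]
2. g(p(g(g(e, g(p(p(0)), e)), 0)), e)  →  0   [R2 at ε]

0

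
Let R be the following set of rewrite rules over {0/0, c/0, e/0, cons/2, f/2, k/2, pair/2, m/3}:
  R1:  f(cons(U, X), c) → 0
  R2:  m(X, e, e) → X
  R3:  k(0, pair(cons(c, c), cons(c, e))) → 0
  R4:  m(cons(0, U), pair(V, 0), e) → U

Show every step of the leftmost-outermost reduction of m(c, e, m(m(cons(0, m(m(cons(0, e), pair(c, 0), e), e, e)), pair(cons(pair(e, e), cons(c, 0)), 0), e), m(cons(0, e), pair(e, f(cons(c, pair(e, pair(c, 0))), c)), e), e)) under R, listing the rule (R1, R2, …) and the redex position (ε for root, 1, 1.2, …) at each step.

c

1. m(c, e, m(m(cons(0, m(m(cons(0, e), pair(c, 0), e), e, e)), pair(cons(pair(e, e), cons(c, 0)), 0), e), m(cons(0, e), pair(e, f(cons(c, pair(e, pair(c, 0))), c)), e), e))  →  m(c, e, m(m(m(cons(0, e), pair(c, 0), e), e, e), m(cons(0, e), pair(e, f(cons(c, pair(e, pair(c, 0))), c)), e), e))   [R4 at 3.1]
2. m(c, e, m(m(m(cons(0, e), pair(c, 0), e), e, e), m(cons(0, e), pair(e, f(cons(c, pair(e, pair(c, 0))), c)), e), e))  →  m(c, e, m(m(cons(0, e), pair(c, 0), e), m(cons(0, e), pair(e, f(cons(c, pair(e, pair(c, 0))), c)), e), e))   [R2 at 3.1]
3. m(c, e, m(m(cons(0, e), pair(c, 0), e), m(cons(0, e), pair(e, f(cons(c, pair(e, pair(c, 0))), c)), e), e))  →  m(c, e, m(e, m(cons(0, e), pair(e, f(cons(c, pair(e, pair(c, 0))), c)), e), e))   [R4 at 3.1]
4. m(c, e, m(e, m(cons(0, e), pair(e, f(cons(c, pair(e, pair(c, 0))), c)), e), e))  →  m(c, e, m(e, m(cons(0, e), pair(e, 0), e), e))   [R1 at 3.2.2.2]
5. m(c, e, m(e, m(cons(0, e), pair(e, 0), e), e))  →  m(c, e, m(e, e, e))   [R4 at 3.2]
6. m(c, e, m(e, e, e))  →  m(c, e, e)   [R2 at 3]
7. m(c, e, e)  →  c   [R2 at ε]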